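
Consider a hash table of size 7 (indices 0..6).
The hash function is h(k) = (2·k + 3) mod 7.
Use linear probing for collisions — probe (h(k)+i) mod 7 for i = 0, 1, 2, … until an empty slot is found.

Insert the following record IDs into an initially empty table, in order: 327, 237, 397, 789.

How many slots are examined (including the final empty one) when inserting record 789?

4

Insert 327: h=6, slot 6 empty → index 6.
Insert 237: h=1, slot 1 empty → index 1.
Insert 397: h=6, slot 6 occupied → index 0.
Insert 789: h=6, slots 6,0,1 occupied → index 2.
Table: [397, 237, 789, ., ., ., 327]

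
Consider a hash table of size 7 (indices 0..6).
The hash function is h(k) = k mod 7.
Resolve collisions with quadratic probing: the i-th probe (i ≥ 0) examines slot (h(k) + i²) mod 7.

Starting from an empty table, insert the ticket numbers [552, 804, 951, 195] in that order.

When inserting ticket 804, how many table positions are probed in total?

2

552: h=6 -> slot 6
804: h=6, probe 6,0 -> slot 0
951: h=6, probe 6,0,3 -> slot 3
195: h=6, probe 6,0,3,1 -> slot 1
Table: [804, 195, —, 951, —, —, 552]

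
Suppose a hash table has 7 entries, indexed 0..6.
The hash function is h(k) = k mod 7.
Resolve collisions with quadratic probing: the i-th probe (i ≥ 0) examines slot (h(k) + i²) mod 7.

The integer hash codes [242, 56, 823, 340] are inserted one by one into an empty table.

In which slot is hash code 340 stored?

242: h=4 → slot 4
56: h=0 → slot 0
823: h=4, probe 4,5 → slot 5
340: h=4, probe 4,5,1 → slot 1
Table: [56, 340, —, —, 242, 823, —]

1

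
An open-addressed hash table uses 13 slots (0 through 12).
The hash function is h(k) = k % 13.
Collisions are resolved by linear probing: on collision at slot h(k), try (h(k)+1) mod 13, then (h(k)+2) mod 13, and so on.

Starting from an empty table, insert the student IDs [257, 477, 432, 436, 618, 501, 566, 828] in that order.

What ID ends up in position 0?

828

257: h=10 -> slot 10
477: h=9 -> slot 9
432: h=3 -> slot 3
436: h=7 -> slot 7
618: h=7, probe 7,8 -> slot 8
501: h=7, probe 7,8,9,10,11 -> slot 11
566: h=7, probe 7,8,9,10,11,12 -> slot 12
828: h=9, probe 9,10,11,12,0 -> slot 0
Table: [828, —, —, 432, —, —, —, 436, 618, 477, 257, 501, 566]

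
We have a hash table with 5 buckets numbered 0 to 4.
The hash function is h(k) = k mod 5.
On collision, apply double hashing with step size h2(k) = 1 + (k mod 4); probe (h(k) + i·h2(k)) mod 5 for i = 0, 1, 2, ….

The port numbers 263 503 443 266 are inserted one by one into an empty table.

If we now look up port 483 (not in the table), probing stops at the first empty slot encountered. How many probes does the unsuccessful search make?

263 hashes to 3; slot 3 is free -> place at 3.
503 hashes to 3, h2=4; 3 taken -> place at 2.
443 hashes to 3, h2=4; 3,2 taken -> place at 1.
266 hashes to 1, h2=3; 1 taken -> place at 4.
Table: [∅, 443, 503, 263, 266]
Lookup 483: h=3, h2=4, probe 3,2,1,0 → slot 0 empty, not found.

4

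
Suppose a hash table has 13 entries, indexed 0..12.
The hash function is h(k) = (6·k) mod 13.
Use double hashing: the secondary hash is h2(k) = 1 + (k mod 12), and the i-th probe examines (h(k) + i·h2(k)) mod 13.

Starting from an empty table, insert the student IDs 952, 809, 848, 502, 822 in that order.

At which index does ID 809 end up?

Insert 952: h=5, slot 5 empty → index 5.
Insert 809: h=5, h2=6, slot 5 occupied → index 11.
Insert 848: h=5, h2=9, slot 5 occupied → index 1.
Insert 502: h=9, slot 9 empty → index 9.
Insert 822: h=5, h2=7, slot 5 occupied → index 12.
Table: [., 848, ., ., ., 952, ., ., ., 502, ., 809, 822]

11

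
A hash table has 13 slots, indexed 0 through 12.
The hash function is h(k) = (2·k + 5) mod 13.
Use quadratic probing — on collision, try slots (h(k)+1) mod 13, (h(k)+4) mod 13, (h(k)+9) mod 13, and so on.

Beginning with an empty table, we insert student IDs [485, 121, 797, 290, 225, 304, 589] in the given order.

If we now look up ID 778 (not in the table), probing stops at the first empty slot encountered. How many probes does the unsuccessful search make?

3

485 hashes to 0; slot 0 is free → place at 0.
121 hashes to 0; 0 taken → place at 1.
797 hashes to 0; 0,1 taken → place at 4.
290 hashes to 0; 0,1,4 taken → place at 9.
225 hashes to 0; 0,1,4,9 taken → place at 3.
304 hashes to 2; slot 2 is free → place at 2.
589 hashes to 0; 0,1,4,9,3 taken → place at 12.
Table: [485, 121, 304, 225, 797, -, -, -, -, 290, -, -, 589]
Lookup 778: h=1, probe 1,2,5 → slot 5 empty, not found.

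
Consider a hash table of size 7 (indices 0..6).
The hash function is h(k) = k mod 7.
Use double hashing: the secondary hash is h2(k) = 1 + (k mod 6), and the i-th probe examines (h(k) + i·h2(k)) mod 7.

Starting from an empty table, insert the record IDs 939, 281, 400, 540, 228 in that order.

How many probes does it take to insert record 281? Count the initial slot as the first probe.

939: h=1 => slot 1
281: h=1, h2=6, probe 1,0 => slot 0
400: h=1, h2=5, probe 1,6 => slot 6
540: h=1, h2=1, probe 1,2 => slot 2
228: h=4 => slot 4
Table: [281, 939, 540, ∅, 228, ∅, 400]

2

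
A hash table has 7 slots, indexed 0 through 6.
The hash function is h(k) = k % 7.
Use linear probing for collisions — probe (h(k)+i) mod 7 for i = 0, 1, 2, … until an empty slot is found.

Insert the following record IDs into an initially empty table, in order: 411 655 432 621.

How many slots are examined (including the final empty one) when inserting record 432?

411 hashes to 5; slot 5 is free => place at 5.
655 hashes to 4; slot 4 is free => place at 4.
432 hashes to 5; 5 taken => place at 6.
621 hashes to 5; 5,6 taken => place at 0.
Table: [621, _, _, _, 655, 411, 432]

2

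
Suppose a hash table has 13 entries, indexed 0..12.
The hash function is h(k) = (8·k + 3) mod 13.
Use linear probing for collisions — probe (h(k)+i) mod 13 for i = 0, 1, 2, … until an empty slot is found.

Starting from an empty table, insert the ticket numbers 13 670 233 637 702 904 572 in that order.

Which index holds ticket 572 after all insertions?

13: h=3 => slot 3
670: h=7 => slot 7
233: h=8 => slot 8
637: h=3, probe 3,4 => slot 4
702: h=3, probe 3,4,5 => slot 5
904: h=7, probe 7,8,9 => slot 9
572: h=3, probe 3,4,5,6 => slot 6
Table: [—, —, —, 13, 637, 702, 572, 670, 233, 904, —, —, —]

6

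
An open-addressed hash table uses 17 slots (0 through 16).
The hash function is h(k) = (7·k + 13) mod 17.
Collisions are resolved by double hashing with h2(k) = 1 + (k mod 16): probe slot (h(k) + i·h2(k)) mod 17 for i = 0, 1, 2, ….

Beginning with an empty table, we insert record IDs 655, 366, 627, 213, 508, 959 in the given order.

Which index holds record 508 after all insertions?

12

655: h=8 → slot 8
366: h=8, h2=15, probe 8,6 → slot 6
627: h=16 → slot 16
213: h=8, h2=6, probe 8,14 → slot 14
508: h=16, h2=13, probe 16,12 → slot 12
959: h=11 → slot 11
Table: [—, —, —, —, —, —, 366, —, 655, —, —, 959, 508, —, 213, —, 627]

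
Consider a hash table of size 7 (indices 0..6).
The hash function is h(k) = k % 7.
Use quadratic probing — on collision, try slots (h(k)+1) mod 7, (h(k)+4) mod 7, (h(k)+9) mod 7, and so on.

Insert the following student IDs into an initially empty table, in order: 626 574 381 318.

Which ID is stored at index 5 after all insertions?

626 hashes to 3; slot 3 is free → place at 3.
574 hashes to 0; slot 0 is free → place at 0.
381 hashes to 3; 3 taken → place at 4.
318 hashes to 3; 3,4,0 taken → place at 5.
Table: [574, _, _, 626, 381, 318, _]

318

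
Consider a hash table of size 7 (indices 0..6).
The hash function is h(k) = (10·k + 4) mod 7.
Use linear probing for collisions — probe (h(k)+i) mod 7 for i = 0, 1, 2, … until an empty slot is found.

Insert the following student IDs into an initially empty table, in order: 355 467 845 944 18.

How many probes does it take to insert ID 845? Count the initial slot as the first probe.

355: h=5 -> slot 5
467: h=5, probe 5,6 -> slot 6
845: h=5, probe 5,6,0 -> slot 0
944: h=1 -> slot 1
18: h=2 -> slot 2
Table: [845, 944, 18, ∅, ∅, 355, 467]

3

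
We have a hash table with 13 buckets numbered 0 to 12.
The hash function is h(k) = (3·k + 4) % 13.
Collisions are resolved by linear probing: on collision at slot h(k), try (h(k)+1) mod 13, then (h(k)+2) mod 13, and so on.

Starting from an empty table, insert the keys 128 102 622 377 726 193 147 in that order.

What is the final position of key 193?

128 hashes to 11; slot 11 is free => place at 11.
102 hashes to 11; 11 taken => place at 12.
622 hashes to 11; 11,12 taken => place at 0.
377 hashes to 4; slot 4 is free => place at 4.
726 hashes to 11; 11,12,0 taken => place at 1.
193 hashes to 11; 11,12,0,1 taken => place at 2.
147 hashes to 3; slot 3 is free => place at 3.
Table: [622, 726, 193, 147, 377, -, -, -, -, -, -, 128, 102]

2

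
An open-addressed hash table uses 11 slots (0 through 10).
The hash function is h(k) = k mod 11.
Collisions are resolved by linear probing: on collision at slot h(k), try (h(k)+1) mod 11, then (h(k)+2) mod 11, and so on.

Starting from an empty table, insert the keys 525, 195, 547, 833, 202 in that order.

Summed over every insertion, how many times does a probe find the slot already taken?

6

525 hashes to 8; slot 8 is free → place at 8.
195 hashes to 8; 8 taken → place at 9.
547 hashes to 8; 8,9 taken → place at 10.
833 hashes to 8; 8,9,10 taken → place at 0.
202 hashes to 4; slot 4 is free → place at 4.
Table: [833, —, —, —, 202, —, —, —, 525, 195, 547]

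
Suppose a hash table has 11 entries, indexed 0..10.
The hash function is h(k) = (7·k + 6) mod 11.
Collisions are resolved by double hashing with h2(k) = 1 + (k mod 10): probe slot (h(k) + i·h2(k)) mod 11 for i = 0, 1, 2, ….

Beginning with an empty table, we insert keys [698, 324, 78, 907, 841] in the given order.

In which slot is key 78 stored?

698 hashes to 8; slot 8 is free => place at 8.
324 hashes to 8, h2=5; 8 taken => place at 2.
78 hashes to 2, h2=9; 2 taken => place at 0.
907 hashes to 8, h2=8; 8 taken => place at 5.
841 hashes to 8, h2=2; 8 taken => place at 10.
Table: [78, _, 324, _, _, 907, _, _, 698, _, 841]

0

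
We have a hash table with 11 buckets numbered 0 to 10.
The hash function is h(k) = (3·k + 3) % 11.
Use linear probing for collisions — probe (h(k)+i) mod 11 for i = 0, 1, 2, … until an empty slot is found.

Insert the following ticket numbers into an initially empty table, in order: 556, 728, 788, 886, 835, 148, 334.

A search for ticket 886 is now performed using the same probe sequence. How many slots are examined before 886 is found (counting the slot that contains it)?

2

Insert 556: h=10, slot 10 empty → index 10.
Insert 728: h=9, slot 9 empty → index 9.
Insert 788: h=2, slot 2 empty → index 2.
Insert 886: h=10, slot 10 occupied → index 0.
Insert 835: h=0, slot 0 occupied → index 1.
Insert 148: h=7, slot 7 empty → index 7.
Insert 334: h=4, slot 4 empty → index 4.
Table: [886, 835, 788, -, 334, -, -, 148, -, 728, 556]
Lookup 886: h=10, probe 10,0 → found at 0.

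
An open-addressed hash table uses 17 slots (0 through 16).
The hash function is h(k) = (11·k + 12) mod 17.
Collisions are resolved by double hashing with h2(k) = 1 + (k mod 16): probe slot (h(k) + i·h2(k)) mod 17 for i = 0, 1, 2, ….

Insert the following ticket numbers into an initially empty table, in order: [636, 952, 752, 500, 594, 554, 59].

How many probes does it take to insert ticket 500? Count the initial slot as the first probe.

636: h=4 → slot 4
952: h=12 → slot 12
752: h=5 → slot 5
500: h=4, h2=5, probe 4,9 → slot 9
594: h=1 → slot 1
554: h=3 → slot 3
59: h=15 → slot 15
Table: [., 594, ., 554, 636, 752, ., ., ., 500, ., ., 952, ., ., 59, .]

2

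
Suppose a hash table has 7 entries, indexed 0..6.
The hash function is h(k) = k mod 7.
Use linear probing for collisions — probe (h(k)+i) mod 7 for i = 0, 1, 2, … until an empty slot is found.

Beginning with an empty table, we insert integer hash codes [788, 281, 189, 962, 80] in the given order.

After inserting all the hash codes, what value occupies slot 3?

788: h=4 => slot 4
281: h=1 => slot 1
189: h=0 => slot 0
962: h=3 => slot 3
80: h=3, probe 3,4,5 => slot 5
Table: [189, 281, _, 962, 788, 80, _]

962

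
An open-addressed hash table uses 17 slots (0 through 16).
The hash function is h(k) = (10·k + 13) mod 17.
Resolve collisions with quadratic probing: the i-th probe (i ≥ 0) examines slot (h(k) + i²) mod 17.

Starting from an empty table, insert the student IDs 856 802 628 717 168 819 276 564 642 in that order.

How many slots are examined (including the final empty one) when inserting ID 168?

Insert 856: h=5, slot 5 empty => index 5.
Insert 802: h=9, slot 9 empty => index 9.
Insert 628: h=3, slot 3 empty => index 3.
Insert 717: h=9, slot 9 occupied => index 10.
Insert 168: h=10, slot 10 occupied => index 11.
Insert 819: h=9, slots 9,10 occupied => index 13.
Insert 276: h=2, slot 2 empty => index 2.
Insert 564: h=9, slots 9,10,13 occupied => index 1.
Insert 642: h=7, slot 7 empty => index 7.
Table: [—, 564, 276, 628, —, 856, —, 642, —, 802, 717, 168, —, 819, —, —, —]

2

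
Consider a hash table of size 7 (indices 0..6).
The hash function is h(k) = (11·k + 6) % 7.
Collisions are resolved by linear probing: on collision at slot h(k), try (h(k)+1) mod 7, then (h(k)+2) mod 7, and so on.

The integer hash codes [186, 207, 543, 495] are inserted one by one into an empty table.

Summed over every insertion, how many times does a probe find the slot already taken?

3

186: h=1 → slot 1
207: h=1, probe 1,2 → slot 2
543: h=1, probe 1,2,3 → slot 3
495: h=5 → slot 5
Table: [∅, 186, 207, 543, ∅, 495, ∅]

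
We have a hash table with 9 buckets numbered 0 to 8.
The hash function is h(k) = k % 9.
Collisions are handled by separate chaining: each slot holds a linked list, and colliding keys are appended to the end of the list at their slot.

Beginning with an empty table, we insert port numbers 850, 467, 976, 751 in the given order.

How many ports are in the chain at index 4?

Insert 850: h=4, bucket 4 empty -> new chain.
Insert 467: h=8, bucket 8 empty -> new chain.
Insert 976: h=4, bucket 4 nonempty -> append to chain.
Insert 751: h=4, bucket 4 nonempty -> append to chain.
Final buckets:
0: -
1: -
2: -
3: -
4: 850 -> 976 -> 751
5: -
6: -
7: -
8: 467

3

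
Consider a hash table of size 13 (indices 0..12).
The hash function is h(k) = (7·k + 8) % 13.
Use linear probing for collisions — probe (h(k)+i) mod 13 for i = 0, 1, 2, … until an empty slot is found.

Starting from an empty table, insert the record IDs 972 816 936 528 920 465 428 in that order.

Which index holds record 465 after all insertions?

3

972 hashes to 0; slot 0 is free → place at 0.
816 hashes to 0; 0 taken → place at 1.
936 hashes to 8; slot 8 is free → place at 8.
528 hashes to 12; slot 12 is free → place at 12.
920 hashes to 0; 0,1 taken → place at 2.
465 hashes to 0; 0,1,2 taken → place at 3.
428 hashes to 1; 1,2,3 taken → place at 4.
Table: [972, 816, 920, 465, 428, ∅, ∅, ∅, 936, ∅, ∅, ∅, 528]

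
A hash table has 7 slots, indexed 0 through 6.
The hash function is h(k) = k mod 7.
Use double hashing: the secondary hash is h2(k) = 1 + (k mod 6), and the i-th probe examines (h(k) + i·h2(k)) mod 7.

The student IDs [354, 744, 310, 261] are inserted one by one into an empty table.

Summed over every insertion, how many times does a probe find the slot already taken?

354 hashes to 4; slot 4 is free -> place at 4.
744 hashes to 2; slot 2 is free -> place at 2.
310 hashes to 2, h2=5; 2 taken -> place at 0.
261 hashes to 2, h2=4; 2 taken -> place at 6.
Table: [310, —, 744, —, 354, —, 261]

2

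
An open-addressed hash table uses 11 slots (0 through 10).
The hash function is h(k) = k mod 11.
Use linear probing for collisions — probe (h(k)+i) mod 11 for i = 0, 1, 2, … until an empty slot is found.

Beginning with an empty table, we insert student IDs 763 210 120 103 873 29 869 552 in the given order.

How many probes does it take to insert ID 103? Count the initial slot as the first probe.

2

763: h=4 → slot 4
210: h=1 → slot 1
120: h=10 → slot 10
103: h=4, probe 4,5 → slot 5
873: h=4, probe 4,5,6 → slot 6
29: h=7 → slot 7
869: h=0 → slot 0
552: h=2 → slot 2
Table: [869, 210, 552, ., 763, 103, 873, 29, ., ., 120]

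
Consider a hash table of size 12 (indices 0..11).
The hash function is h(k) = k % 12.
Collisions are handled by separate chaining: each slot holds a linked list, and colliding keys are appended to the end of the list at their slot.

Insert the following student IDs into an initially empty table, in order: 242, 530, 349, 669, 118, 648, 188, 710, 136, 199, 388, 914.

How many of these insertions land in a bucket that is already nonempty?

4

242 → bucket 2
530 → bucket 2 (collision)
349 → bucket 1
669 → bucket 9
118 → bucket 10
648 → bucket 0
188 → bucket 8
710 → bucket 2 (collision)
136 → bucket 4
199 → bucket 7
388 → bucket 4 (collision)
914 → bucket 2 (collision)
Final buckets:
0: 648
1: 349
2: 242 -> 530 -> 710 -> 914
3: -
4: 136 -> 388
5: -
6: -
7: 199
8: 188
9: 669
10: 118
11: -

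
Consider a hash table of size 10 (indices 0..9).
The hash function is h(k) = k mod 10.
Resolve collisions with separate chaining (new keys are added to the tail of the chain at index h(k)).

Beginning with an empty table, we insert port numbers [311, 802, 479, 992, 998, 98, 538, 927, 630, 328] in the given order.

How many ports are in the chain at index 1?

1

311 -> bucket 1
802 -> bucket 2
479 -> bucket 9
992 -> bucket 2 (collision)
998 -> bucket 8
98 -> bucket 8 (collision)
538 -> bucket 8 (collision)
927 -> bucket 7
630 -> bucket 0
328 -> bucket 8 (collision)
Final buckets:
0: 630
1: 311
2: 802 -> 992
3: .
4: .
5: .
6: .
7: 927
8: 998 -> 98 -> 538 -> 328
9: 479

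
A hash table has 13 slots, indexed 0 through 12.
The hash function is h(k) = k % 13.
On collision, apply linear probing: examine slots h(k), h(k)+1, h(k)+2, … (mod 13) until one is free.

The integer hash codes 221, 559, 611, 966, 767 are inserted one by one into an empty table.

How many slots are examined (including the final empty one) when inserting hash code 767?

4

Insert 221: h=0, slot 0 empty → index 0.
Insert 559: h=0, slot 0 occupied → index 1.
Insert 611: h=0, slots 0,1 occupied → index 2.
Insert 966: h=4, slot 4 empty → index 4.
Insert 767: h=0, slots 0,1,2 occupied → index 3.
Table: [221, 559, 611, 767, 966, -, -, -, -, -, -, -, -]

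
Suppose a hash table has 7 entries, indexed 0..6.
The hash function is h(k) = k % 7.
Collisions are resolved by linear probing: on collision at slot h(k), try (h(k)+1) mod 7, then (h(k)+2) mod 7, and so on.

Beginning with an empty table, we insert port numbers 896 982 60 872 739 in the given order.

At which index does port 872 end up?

Insert 896: h=0, slot 0 empty → index 0.
Insert 982: h=2, slot 2 empty → index 2.
Insert 60: h=4, slot 4 empty → index 4.
Insert 872: h=4, slot 4 occupied → index 5.
Insert 739: h=4, slots 4,5 occupied → index 6.
Table: [896, ., 982, ., 60, 872, 739]

5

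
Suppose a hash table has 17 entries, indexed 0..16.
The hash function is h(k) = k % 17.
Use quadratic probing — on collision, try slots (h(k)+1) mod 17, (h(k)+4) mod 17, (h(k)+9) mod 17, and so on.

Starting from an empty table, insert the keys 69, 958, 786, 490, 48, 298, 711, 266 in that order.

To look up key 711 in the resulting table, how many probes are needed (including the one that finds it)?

5

Insert 69: h=1, slot 1 empty → index 1.
Insert 958: h=6, slot 6 empty → index 6.
Insert 786: h=4, slot 4 empty → index 4.
Insert 490: h=14, slot 14 empty → index 14.
Insert 48: h=14, slot 14 occupied → index 15.
Insert 298: h=9, slot 9 empty → index 9.
Insert 711: h=14, slots 14,15,1,6 occupied → index 13.
Insert 266: h=11, slot 11 empty → index 11.
Table: [_, 69, _, _, 786, _, 958, _, _, 298, _, 266, _, 711, 490, 48, _]
Lookup 711: h=14, probe 14,15,1,6,13 → found at 13.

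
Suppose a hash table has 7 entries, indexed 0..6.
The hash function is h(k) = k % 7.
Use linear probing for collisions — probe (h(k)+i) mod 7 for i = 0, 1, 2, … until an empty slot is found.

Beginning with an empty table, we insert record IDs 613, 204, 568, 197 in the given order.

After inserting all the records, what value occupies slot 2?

Insert 613: h=4, slot 4 empty → index 4.
Insert 204: h=1, slot 1 empty → index 1.
Insert 568: h=1, slot 1 occupied → index 2.
Insert 197: h=1, slots 1,2 occupied → index 3.
Table: [-, 204, 568, 197, 613, -, -]

568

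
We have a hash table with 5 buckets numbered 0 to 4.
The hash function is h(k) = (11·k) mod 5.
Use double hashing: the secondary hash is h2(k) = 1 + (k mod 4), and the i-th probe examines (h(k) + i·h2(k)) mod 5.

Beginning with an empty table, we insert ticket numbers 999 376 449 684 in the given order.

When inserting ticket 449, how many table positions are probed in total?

3

999: h=4 → slot 4
376: h=1 → slot 1
449: h=4, h2=2, probe 4,1,3 → slot 3
684: h=4, h2=1, probe 4,0 → slot 0
Table: [684, 376, ., 449, 999]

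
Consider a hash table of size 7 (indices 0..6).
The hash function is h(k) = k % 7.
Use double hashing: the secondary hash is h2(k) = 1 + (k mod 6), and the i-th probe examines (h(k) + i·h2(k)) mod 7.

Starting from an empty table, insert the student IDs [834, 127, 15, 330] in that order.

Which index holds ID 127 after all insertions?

834: h=1 → slot 1
127: h=1, h2=2, probe 1,3 → slot 3
15: h=1, h2=4, probe 1,5 → slot 5
330: h=1, h2=1, probe 1,2 → slot 2
Table: [—, 834, 330, 127, —, 15, —]

3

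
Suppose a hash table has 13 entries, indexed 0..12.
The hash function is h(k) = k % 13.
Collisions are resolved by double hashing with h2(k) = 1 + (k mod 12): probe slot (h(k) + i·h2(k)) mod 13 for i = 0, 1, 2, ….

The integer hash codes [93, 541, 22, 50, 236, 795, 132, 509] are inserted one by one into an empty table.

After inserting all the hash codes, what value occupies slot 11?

50

93 hashes to 2; slot 2 is free -> place at 2.
541 hashes to 8; slot 8 is free -> place at 8.
22 hashes to 9; slot 9 is free -> place at 9.
50 hashes to 11; slot 11 is free -> place at 11.
236 hashes to 2, h2=9; 2,11 taken -> place at 7.
795 hashes to 2, h2=4; 2 taken -> place at 6.
132 hashes to 2, h2=1; 2 taken -> place at 3.
509 hashes to 2, h2=6; 2,8 taken -> place at 1.
Table: [—, 509, 93, 132, —, —, 795, 236, 541, 22, —, 50, —]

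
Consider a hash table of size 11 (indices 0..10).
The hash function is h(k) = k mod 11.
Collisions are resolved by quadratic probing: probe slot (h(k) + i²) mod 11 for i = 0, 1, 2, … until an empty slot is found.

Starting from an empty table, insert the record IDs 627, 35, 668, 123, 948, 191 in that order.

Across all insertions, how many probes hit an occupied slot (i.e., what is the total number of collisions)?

3

627 hashes to 0; slot 0 is free -> place at 0.
35 hashes to 2; slot 2 is free -> place at 2.
668 hashes to 8; slot 8 is free -> place at 8.
123 hashes to 2; 2 taken -> place at 3.
948 hashes to 2; 2,3 taken -> place at 6.
191 hashes to 4; slot 4 is free -> place at 4.
Table: [627, ., 35, 123, 191, ., 948, ., 668, ., .]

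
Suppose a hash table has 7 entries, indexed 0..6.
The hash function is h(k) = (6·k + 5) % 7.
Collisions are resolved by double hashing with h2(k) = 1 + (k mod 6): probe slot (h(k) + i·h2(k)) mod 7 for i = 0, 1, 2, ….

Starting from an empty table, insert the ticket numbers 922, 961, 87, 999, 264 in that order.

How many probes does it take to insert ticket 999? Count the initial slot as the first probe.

922 hashes to 0; slot 0 is free -> place at 0.
961 hashes to 3; slot 3 is free -> place at 3.
87 hashes to 2; slot 2 is free -> place at 2.
999 hashes to 0, h2=4; 0 taken -> place at 4.
264 hashes to 0, h2=1; 0 taken -> place at 1.
Table: [922, 264, 87, 961, 999, ∅, ∅]

2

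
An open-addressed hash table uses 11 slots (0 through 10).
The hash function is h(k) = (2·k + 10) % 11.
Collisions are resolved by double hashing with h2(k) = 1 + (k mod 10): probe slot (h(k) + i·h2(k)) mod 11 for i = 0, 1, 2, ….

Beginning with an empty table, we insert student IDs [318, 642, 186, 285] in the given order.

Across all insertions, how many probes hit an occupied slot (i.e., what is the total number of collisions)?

318 hashes to 8; slot 8 is free -> place at 8.
642 hashes to 7; slot 7 is free -> place at 7.
186 hashes to 8, h2=7; 8 taken -> place at 4.
285 hashes to 8, h2=6; 8 taken -> place at 3.
Table: [∅, ∅, ∅, 285, 186, ∅, ∅, 642, 318, ∅, ∅]

2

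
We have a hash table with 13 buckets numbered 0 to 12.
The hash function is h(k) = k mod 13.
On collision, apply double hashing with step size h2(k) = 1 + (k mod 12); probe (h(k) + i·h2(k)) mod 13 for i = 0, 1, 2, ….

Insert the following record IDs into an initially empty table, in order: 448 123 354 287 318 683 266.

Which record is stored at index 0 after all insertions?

318

Insert 448: h=6, slot 6 empty => index 6.
Insert 123: h=6, h2=4, slot 6 occupied => index 10.
Insert 354: h=3, slot 3 empty => index 3.
Insert 287: h=1, slot 1 empty => index 1.
Insert 318: h=6, h2=7, slot 6 occupied => index 0.
Insert 683: h=7, slot 7 empty => index 7.
Insert 266: h=6, h2=3, slot 6 occupied => index 9.
Table: [318, 287, —, 354, —, —, 448, 683, —, 266, 123, —, —]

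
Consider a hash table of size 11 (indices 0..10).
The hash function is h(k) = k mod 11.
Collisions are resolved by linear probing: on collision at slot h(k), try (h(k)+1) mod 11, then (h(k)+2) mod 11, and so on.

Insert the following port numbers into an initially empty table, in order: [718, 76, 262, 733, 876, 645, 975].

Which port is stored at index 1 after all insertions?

Insert 718: h=3, slot 3 empty -> index 3.
Insert 76: h=10, slot 10 empty -> index 10.
Insert 262: h=9, slot 9 empty -> index 9.
Insert 733: h=7, slot 7 empty -> index 7.
Insert 876: h=7, slot 7 occupied -> index 8.
Insert 645: h=7, slots 7,8,9,10 occupied -> index 0.
Insert 975: h=7, slots 7,8,9,10,0 occupied -> index 1.
Table: [645, 975, _, 718, _, _, _, 733, 876, 262, 76]

975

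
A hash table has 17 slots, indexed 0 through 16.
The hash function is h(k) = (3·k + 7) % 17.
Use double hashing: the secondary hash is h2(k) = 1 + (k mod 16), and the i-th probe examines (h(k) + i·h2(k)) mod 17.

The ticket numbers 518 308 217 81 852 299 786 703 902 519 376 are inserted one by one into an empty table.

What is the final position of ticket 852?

1

518: h=14 → slot 14
308: h=13 → slot 13
217: h=12 → slot 12
81: h=12, h2=2, probe 12,14,16 → slot 16
852: h=13, h2=5, probe 13,1 → slot 1
299: h=3 → slot 3
786: h=2 → slot 2
703: h=8 → slot 8
902: h=10 → slot 10
519: h=0 → slot 0
376: h=13, h2=9, probe 13,5 → slot 5
Table: [519, 852, 786, 299, _, 376, _, _, 703, _, 902, _, 217, 308, 518, _, 81]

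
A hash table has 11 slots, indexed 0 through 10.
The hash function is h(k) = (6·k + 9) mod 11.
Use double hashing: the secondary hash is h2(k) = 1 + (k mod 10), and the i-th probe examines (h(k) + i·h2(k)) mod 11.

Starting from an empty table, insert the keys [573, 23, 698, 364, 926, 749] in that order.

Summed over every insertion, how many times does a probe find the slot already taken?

3

573: h=4 -> slot 4
23: h=4, h2=4, probe 4,8 -> slot 8
698: h=6 -> slot 6
364: h=4, h2=5, probe 4,9 -> slot 9
926: h=10 -> slot 10
749: h=4, h2=10, probe 4,3 -> slot 3
Table: [—, —, —, 749, 573, —, 698, —, 23, 364, 926]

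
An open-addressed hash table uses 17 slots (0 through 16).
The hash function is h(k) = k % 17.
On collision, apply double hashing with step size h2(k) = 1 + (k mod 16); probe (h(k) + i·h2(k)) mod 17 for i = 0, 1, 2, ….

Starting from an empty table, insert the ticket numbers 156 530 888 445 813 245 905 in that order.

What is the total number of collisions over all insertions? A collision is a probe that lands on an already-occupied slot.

156: h=3 => slot 3
530: h=3, h2=3, probe 3,6 => slot 6
888: h=4 => slot 4
445: h=3, h2=14, probe 3,0 => slot 0
813: h=14 => slot 14
245: h=7 => slot 7
905: h=4, h2=10, probe 4,14,7,0,10 => slot 10
Table: [445, ., ., 156, 888, ., 530, 245, ., ., 905, ., ., ., 813, ., .]

6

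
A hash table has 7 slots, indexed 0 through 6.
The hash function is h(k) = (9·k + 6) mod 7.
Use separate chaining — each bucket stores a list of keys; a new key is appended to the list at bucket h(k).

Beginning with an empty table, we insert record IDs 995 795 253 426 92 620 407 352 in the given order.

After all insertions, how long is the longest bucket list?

995 → bucket 1
795 → bucket 0
253 → bucket 1 (collision)
426 → bucket 4
92 → bucket 1 (collision)
620 → bucket 0 (collision)
407 → bucket 1 (collision)
352 → bucket 3
Final buckets:
0: 795 -> 620
1: 995 -> 253 -> 92 -> 407
2: -
3: 352
4: 426
5: -
6: -

4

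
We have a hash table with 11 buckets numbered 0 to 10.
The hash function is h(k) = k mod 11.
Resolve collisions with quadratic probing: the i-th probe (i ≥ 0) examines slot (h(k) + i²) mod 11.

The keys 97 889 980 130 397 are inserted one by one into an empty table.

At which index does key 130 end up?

2

97 hashes to 9; slot 9 is free -> place at 9.
889 hashes to 9; 9 taken -> place at 10.
980 hashes to 1; slot 1 is free -> place at 1.
130 hashes to 9; 9,10 taken -> place at 2.
397 hashes to 1; 1,2 taken -> place at 5.
Table: [., 980, 130, ., ., 397, ., ., ., 97, 889]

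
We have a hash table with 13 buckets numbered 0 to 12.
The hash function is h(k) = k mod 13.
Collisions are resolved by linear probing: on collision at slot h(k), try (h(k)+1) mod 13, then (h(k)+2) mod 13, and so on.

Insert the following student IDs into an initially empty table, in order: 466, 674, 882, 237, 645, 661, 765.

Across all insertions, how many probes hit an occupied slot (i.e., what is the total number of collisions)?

Insert 466: h=11, slot 11 empty → index 11.
Insert 674: h=11, slot 11 occupied → index 12.
Insert 882: h=11, slots 11,12 occupied → index 0.
Insert 237: h=3, slot 3 empty → index 3.
Insert 645: h=8, slot 8 empty → index 8.
Insert 661: h=11, slots 11,12,0 occupied → index 1.
Insert 765: h=11, slots 11,12,0,1 occupied → index 2.
Table: [882, 661, 765, 237, ., ., ., ., 645, ., ., 466, 674]

10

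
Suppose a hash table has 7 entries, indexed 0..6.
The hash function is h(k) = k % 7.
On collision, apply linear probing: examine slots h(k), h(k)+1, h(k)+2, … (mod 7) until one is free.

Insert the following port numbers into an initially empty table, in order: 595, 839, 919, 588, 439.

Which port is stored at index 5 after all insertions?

439

595: h=0 -> slot 0
839: h=6 -> slot 6
919: h=2 -> slot 2
588: h=0, probe 0,1 -> slot 1
439: h=5 -> slot 5
Table: [595, 588, 919, ∅, ∅, 439, 839]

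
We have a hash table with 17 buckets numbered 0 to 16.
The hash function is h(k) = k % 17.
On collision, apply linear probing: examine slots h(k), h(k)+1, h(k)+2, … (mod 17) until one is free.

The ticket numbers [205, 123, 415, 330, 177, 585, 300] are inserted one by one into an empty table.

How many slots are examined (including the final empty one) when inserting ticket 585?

205 hashes to 1; slot 1 is free => place at 1.
123 hashes to 4; slot 4 is free => place at 4.
415 hashes to 7; slot 7 is free => place at 7.
330 hashes to 7; 7 taken => place at 8.
177 hashes to 7; 7,8 taken => place at 9.
585 hashes to 7; 7,8,9 taken => place at 10.
300 hashes to 11; slot 11 is free => place at 11.
Table: [—, 205, —, —, 123, —, —, 415, 330, 177, 585, 300, —, —, —, —, —]

4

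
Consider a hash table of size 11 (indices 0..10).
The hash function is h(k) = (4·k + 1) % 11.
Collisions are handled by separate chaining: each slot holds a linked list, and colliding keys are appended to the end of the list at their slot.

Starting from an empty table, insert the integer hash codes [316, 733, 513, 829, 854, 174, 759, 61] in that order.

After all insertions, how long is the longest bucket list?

3

Insert 316: h=0, bucket 0 empty -> new chain.
Insert 733: h=7, bucket 7 empty -> new chain.
Insert 513: h=7, bucket 7 nonempty -> append to chain.
Insert 829: h=6, bucket 6 empty -> new chain.
Insert 854: h=7, bucket 7 nonempty -> append to chain.
Insert 174: h=4, bucket 4 empty -> new chain.
Insert 759: h=1, bucket 1 empty -> new chain.
Insert 61: h=3, bucket 3 empty -> new chain.
Final buckets:
0: 316
1: 759
2: ∅
3: 61
4: 174
5: ∅
6: 829
7: 733 -> 513 -> 854
8: ∅
9: ∅
10: ∅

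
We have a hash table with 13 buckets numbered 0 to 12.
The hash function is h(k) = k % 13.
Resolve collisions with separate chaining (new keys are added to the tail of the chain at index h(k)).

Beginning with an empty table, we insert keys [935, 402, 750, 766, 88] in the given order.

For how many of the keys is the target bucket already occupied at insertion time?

Insert 935: h=12, bucket 12 empty → new chain.
Insert 402: h=12, bucket 12 nonempty → append to chain.
Insert 750: h=9, bucket 9 empty → new chain.
Insert 766: h=12, bucket 12 nonempty → append to chain.
Insert 88: h=10, bucket 10 empty → new chain.
Final buckets:
0: -
1: -
2: -
3: -
4: -
5: -
6: -
7: -
8: -
9: 750
10: 88
11: -
12: 935 -> 402 -> 766

2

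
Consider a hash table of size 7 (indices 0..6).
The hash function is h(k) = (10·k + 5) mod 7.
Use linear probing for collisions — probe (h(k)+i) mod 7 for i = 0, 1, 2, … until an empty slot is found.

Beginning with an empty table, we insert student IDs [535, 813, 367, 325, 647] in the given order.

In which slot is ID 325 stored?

3

535: h=0 => slot 0
813: h=1 => slot 1
367: h=0, probe 0,1,2 => slot 2
325: h=0, probe 0,1,2,3 => slot 3
647: h=0, probe 0,1,2,3,4 => slot 4
Table: [535, 813, 367, 325, 647, -, -]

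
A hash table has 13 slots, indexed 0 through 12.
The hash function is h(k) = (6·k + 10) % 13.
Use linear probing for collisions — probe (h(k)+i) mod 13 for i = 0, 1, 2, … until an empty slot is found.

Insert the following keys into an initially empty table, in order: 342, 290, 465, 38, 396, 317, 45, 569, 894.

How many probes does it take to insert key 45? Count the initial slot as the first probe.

342: h=8 -> slot 8
290: h=8, probe 8,9 -> slot 9
465: h=5 -> slot 5
38: h=4 -> slot 4
396: h=7 -> slot 7
317: h=1 -> slot 1
45: h=7, probe 7,8,9,10 -> slot 10
569: h=5, probe 5,6 -> slot 6
894: h=5, probe 5,6,7,8,9,10,11 -> slot 11
Table: [—, 317, —, —, 38, 465, 569, 396, 342, 290, 45, 894, —]

4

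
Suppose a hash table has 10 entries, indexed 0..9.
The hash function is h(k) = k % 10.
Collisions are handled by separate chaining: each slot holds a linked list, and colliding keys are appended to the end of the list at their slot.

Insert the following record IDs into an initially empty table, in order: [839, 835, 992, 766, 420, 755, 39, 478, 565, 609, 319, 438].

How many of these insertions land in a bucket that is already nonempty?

839 → bucket 9
835 → bucket 5
992 → bucket 2
766 → bucket 6
420 → bucket 0
755 → bucket 5 (collision)
39 → bucket 9 (collision)
478 → bucket 8
565 → bucket 5 (collision)
609 → bucket 9 (collision)
319 → bucket 9 (collision)
438 → bucket 8 (collision)
Final buckets:
0: 420
1: .
2: 992
3: .
4: .
5: 835 -> 755 -> 565
6: 766
7: .
8: 478 -> 438
9: 839 -> 39 -> 609 -> 319

6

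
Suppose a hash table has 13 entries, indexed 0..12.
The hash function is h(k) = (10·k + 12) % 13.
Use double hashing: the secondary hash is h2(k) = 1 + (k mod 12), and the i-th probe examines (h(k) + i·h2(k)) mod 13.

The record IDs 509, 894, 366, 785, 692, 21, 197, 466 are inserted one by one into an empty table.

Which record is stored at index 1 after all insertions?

509: h=6 => slot 6
894: h=8 => slot 8
366: h=6, h2=7, probe 6,0 => slot 0
785: h=10 => slot 10
692: h=3 => slot 3
21: h=1 => slot 1
197: h=6, h2=6, probe 6,12 => slot 12
466: h=5 => slot 5
Table: [366, 21, _, 692, _, 466, 509, _, 894, _, 785, _, 197]

21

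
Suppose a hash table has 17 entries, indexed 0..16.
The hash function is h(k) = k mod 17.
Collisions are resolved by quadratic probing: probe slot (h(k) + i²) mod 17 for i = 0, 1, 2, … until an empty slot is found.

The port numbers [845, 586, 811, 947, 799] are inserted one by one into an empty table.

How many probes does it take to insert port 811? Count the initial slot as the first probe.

2

Insert 845: h=12, slot 12 empty → index 12.
Insert 586: h=8, slot 8 empty → index 8.
Insert 811: h=12, slot 12 occupied → index 13.
Insert 947: h=12, slots 12,13 occupied → index 16.
Insert 799: h=0, slot 0 empty → index 0.
Table: [799, _, _, _, _, _, _, _, 586, _, _, _, 845, 811, _, _, 947]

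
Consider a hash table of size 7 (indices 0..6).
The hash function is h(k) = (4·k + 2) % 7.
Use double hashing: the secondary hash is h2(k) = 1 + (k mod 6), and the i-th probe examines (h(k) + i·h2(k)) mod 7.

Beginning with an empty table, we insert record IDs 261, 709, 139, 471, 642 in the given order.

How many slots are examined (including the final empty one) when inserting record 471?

Insert 261: h=3, slot 3 empty → index 3.
Insert 709: h=3, h2=2, slot 3 occupied → index 5.
Insert 139: h=5, h2=2, slot 5 occupied → index 0.
Insert 471: h=3, h2=4, slots 3,0 occupied → index 4.
Insert 642: h=1, slot 1 empty → index 1.
Table: [139, 642, ., 261, 471, 709, .]

3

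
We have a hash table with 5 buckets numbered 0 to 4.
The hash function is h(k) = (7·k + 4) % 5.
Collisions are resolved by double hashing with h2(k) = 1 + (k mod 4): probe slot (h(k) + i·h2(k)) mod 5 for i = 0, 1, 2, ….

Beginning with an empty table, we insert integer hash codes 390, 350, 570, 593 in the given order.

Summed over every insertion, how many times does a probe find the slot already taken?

6

390 hashes to 4; slot 4 is free → place at 4.
350 hashes to 4, h2=3; 4 taken → place at 2.
570 hashes to 4, h2=3; 4,2 taken → place at 0.
593 hashes to 0, h2=2; 0,2,4 taken → place at 1.
Table: [570, 593, 350, -, 390]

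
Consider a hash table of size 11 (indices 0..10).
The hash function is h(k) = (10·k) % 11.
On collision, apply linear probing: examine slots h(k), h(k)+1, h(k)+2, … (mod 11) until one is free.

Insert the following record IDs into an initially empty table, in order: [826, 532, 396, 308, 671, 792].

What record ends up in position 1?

308

Insert 826: h=10, slot 10 empty -> index 10.
Insert 532: h=7, slot 7 empty -> index 7.
Insert 396: h=0, slot 0 empty -> index 0.
Insert 308: h=0, slot 0 occupied -> index 1.
Insert 671: h=0, slots 0,1 occupied -> index 2.
Insert 792: h=0, slots 0,1,2 occupied -> index 3.
Table: [396, 308, 671, 792, —, —, —, 532, —, —, 826]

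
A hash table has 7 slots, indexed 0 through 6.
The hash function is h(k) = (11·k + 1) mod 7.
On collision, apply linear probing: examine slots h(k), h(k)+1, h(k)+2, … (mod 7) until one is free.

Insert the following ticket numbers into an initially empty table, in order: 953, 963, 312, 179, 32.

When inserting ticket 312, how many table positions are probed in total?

2

953 hashes to 5; slot 5 is free => place at 5.
963 hashes to 3; slot 3 is free => place at 3.
312 hashes to 3; 3 taken => place at 4.
179 hashes to 3; 3,4,5 taken => place at 6.
32 hashes to 3; 3,4,5,6 taken => place at 0.
Table: [32, -, -, 963, 312, 953, 179]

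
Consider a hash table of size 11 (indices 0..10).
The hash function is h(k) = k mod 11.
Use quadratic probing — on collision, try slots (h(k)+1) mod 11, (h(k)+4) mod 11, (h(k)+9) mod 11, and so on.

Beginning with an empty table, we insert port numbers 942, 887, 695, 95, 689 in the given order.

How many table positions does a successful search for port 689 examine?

4

942 hashes to 7; slot 7 is free -> place at 7.
887 hashes to 7; 7 taken -> place at 8.
695 hashes to 2; slot 2 is free -> place at 2.
95 hashes to 7; 7,8 taken -> place at 0.
689 hashes to 7; 7,8,0 taken -> place at 5.
Table: [95, —, 695, —, —, 689, —, 942, 887, —, —]
Lookup 689: h=7, probe 7,8,0,5 → found at 5.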